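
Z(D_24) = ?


Z(G) = {g ∈ G | gx = xg for all x ∈ G}
For even n, Z(D_n) = {e, r^(n/2)}: the 180° rotation r^12 commutes with every reflection and rotation

Z(D_24) = {e, r^12}


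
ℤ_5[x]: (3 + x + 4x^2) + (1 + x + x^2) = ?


Add coefficients mod 5:
x^0: 3 + 1 = 4 (mod 5)
x^1: 1 + 1 = 2 (mod 5)
x^2: 4 + 1 = 0 (mod 5)
Result: 4 + 2x

f + g = 4 + 2x


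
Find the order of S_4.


|S_n| = n! (number of permutations of n symbols)
|S_4| = 4! = 24

|S_4| = 24


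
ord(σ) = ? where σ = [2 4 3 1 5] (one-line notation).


Cycle decomposition: (1 2 4)
Cycle lengths: 3
Order = lcm(3) = 3

ord(σ) = 3


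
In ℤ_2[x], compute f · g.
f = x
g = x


Expand and collect like terms; reduce coefficients mod 2:
x^0: 0·0 = 0 ≡ 0 (mod 2)
x^1: 0·1 + 1·0 = 0 ≡ 0 (mod 2)
x^2: 1·1 = 1 ≡ 1 (mod 2)
Result: x^2

f · g = x^2


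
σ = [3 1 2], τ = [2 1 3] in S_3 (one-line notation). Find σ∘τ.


σ∘τ: apply τ first, then σ
1 →τ 2 →σ 1
2 →τ 1 →σ 3
3 →τ 3 →σ 2

σ∘τ = [1 3 2]


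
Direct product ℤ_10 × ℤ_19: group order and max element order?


|ℤ_10 × ℤ_19| = 10 × 19 = 190
Max element order = lcm(10,19) = 190
Cyclic? Yes (gcd=1)

|ℤ_10×ℤ_19| = 190, max element order = 190


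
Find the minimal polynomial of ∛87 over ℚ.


∛87 satisfies x³ - 87 = 0, irreducible over ℚ (no rational root; 87 is not a perfect cube)

Minimal polynomial: x³ - 87


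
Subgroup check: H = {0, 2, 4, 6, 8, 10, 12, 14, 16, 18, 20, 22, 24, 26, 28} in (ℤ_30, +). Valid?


Subgroup test for H = {0, 2, 4, 6, 8, 10, 12, 14, 16, 18, 20, 22, 24, 26, 28} in (ℤ_30, +):
(1) 0 ∈ H? Yes
(2) Closure: for all a,b ∈ H, (a+b) mod 30 ∈ H? Yes
(3) Inverses: for all a ∈ H, -a mod 30 ∈ H? Yes

Yes, H is a subgroup of ℤ_30


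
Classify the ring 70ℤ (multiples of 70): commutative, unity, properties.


70ℤ is a commutative ring under +,× but has no multiplicative identity (1 ∉ 70ℤ); it has no zero divisors, but without unity it is not an integral domain
Commutative: Yes
Integral domain: No
Has unity: No

70ℤ (multiples of 70): Commutative=Yes, Unity=No


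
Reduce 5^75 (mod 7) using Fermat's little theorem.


Fermat's little theorem: if p is prime and gcd(a,p)=1, then a^(p-1) ≡ 1 (mod p)
p = 7 is prime, gcd(5,7) = 1
Reduce exponent: 75 mod 6 = 3
So 5^75 ≡ 5^3 (mod 7)
5^3 mod 7 = 6

5^75 ≡ 6 (mod 7)


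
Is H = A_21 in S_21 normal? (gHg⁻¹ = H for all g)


H = A_21 in S_21
A_21 has index 2 in S_21, and every subgroup of index 2 is normal

Yes, normal subgroup


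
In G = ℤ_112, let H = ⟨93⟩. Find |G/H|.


|⟨93⟩| = n / gcd(93, 112) = 112 / 1 = 112
H is normal (ℤ_112 is abelian).
|G/H| = |G| / |H| = 112 / 112 = 1

|G/H| = 1


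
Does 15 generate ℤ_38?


g generates ℤ_n iff gcd(g, n) = 1
gcd(15, 38) = 1
Since gcd = 1, 15 is a generator.

Yes, 15 generates ℤ_38


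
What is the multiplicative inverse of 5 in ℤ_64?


Use the extended Euclidean algorithm to write 1 = 5·s + 64·t; then s mod 64 is the inverse.
Euclidean algorithm:
  5 = 0·64 + 5
  64 = 12·5 + 4
  5 = 1·4 + 1
  4 = 4·1 + 0
gcd(5,64) = 1
Back-substitution gives: 5·(13) + 64·(-1) = 1
So 5⁻¹ ≡ 13 ≡ 13 (mod 64)
Check: 5 × 13 = 65 ≡ 1 (mod 64) ✓

5⁻¹ ≡ 13 (mod 64)


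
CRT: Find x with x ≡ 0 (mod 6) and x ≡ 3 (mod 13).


m₁ = 6, m₂ = 13, gcd = 1, so CRT applies. M = m₁·m₂ = 78
Let M₁ = M/m₁ = 13, M₂ = M/m₂ = 6
Find y₁ ≡ M₁⁻¹ (mod m₁): 13⁻¹ ≡ 1 (mod 6)
Find y₂ ≡ M₂⁻¹ (mod m₂): 6⁻¹ ≡ 11 (mod 13)
x = a₁·M₁·y₁ + a₂·M₂·y₂ = 0·13·1 + 3·6·11 = 198
Reduce mod 78: x ≡ 42
Check: 42 mod 6 = 0 ✓, 42 mod 13 = 3 ✓

x ≡ 42 (mod 78)


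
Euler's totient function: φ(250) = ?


Factor n: 250 = 2 × 5^3
φ(n) = n · ∏(1 - 1/p) over distinct primes p | n
φ(250) = 250 · (1 - 1/2) · (1 - 1/5) = 100

φ(250) = 100


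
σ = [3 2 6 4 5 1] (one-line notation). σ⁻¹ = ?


To find σ⁻¹, swap domain and range:
σ(1) = 3 → σ⁻¹(3) = 1
σ(2) = 2 → σ⁻¹(2) = 2
σ(3) = 6 → σ⁻¹(6) = 3
σ(4) = 4 → σ⁻¹(4) = 4
σ(5) = 5 → σ⁻¹(5) = 5
σ(6) = 1 → σ⁻¹(1) = 6

σ⁻¹ = [6 2 1 4 5 3]


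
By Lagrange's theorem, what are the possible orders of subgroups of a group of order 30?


Lagrange's theorem: |H| divides |G|
|G| = 30
Divisors of 30: 1, 2, 3, 5, 6, 10, 15, 30

Possible subgroup orders: {1, 2, 3, 5, 6, 10, 15, 30}


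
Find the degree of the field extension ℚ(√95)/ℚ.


√95 has minimal polynomial x² - 95 (irreducible over ℚ since 95 is squarefree)

[ℚ(√95)/ℚ] = 2


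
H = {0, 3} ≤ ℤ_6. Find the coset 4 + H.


4 + H = {4 + h (mod 6) : h ∈ H}
4+0=4, 4+3=1
4 + H = {1, 4} = 1 + H

4 + H = {1, 4}


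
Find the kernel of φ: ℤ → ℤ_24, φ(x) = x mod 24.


Kernel = preimage of identity
ker(φ) = {x ∈ ℤ : x ≡ 0 (mod 24)} = 24ℤ = {0, ±24, ±48, ...}

ker(φ) = 24ℤ


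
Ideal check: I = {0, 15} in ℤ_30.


Check ideal conditions for I = {0, 15} in ℤ_30:
(1) I is an additive subgroup? Yes
(2) For r ∈ ℤ_30 and a ∈ I: r·a ∈ I? Yes

Yes, I is an ideal of ℤ_30


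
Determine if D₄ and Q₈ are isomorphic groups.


Comparing D₄ and Q₈:
D₄ has 5 elements of order 2; Q₈ has only 1

No, D₄ ≇ Q₈


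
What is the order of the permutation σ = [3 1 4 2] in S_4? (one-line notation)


Cycle decomposition: (1 3 4 2)
Cycle lengths: 4
Order = lcm(4) = 4

ord(σ) = 4


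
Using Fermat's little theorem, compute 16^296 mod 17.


Fermat's little theorem: if p is prime and gcd(a,p)=1, then a^(p-1) ≡ 1 (mod p)
p = 17 is prime, gcd(16,17) = 1
Reduce exponent: 296 mod 16 = 8
So 16^296 ≡ 16^8 (mod 17)
16^8 mod 17 = 1

16^296 ≡ 1 (mod 17)


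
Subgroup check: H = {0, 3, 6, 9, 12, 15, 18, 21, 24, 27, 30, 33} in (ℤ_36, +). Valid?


Subgroup test for H = {0, 3, 6, 9, 12, 15, 18, 21, 24, 27, 30, 33} in (ℤ_36, +):
(1) 0 ∈ H? Yes
(2) Closure: for all a,b ∈ H, (a+b) mod 36 ∈ H? Yes
(3) Inverses: for all a ∈ H, -a mod 36 ∈ H? Yes

Yes, H is a subgroup of ℤ_36


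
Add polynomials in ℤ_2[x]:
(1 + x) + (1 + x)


Add coefficients mod 2:
x^0: 1 + 1 = 0 (mod 2)
x^1: 1 + 1 = 0 (mod 2)
Result: 0

f + g = 0


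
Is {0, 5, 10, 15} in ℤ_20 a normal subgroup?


H = {0, 5, 10, 15} in ℤ_20
ℤ_20 is abelian; every subgroup of an abelian group is normal

Yes, normal subgroup


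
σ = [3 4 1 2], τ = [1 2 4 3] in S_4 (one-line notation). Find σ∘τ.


σ∘τ: apply τ first, then σ
1 →τ 1 →σ 3
2 →τ 2 →σ 4
3 →τ 4 →σ 2
4 →τ 3 →σ 1

σ∘τ = [3 4 2 1]


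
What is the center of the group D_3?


Z(G) = {g ∈ G | gx = xg for all x ∈ G}
For odd n, Z(D_n) = {e}: no nontrivial rotation commutes with all reflections

Z(D_3) = {e}


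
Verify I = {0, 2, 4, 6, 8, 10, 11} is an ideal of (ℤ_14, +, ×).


Check ideal conditions for I = {0, 2, 4, 6, 8, 10, 11} in ℤ_14:
(1) I is an additive subgroup? No
(2) For r ∈ ℤ_14 and a ∈ I: r·a ∈ I? No  [counterexample: r=2, a=6, r·a mod 14 = 12 ∉ I]

No, I is not an ideal of ℤ_14


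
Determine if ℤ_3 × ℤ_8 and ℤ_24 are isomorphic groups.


Comparing ℤ_3 × ℤ_8 and ℤ_24:
gcd(3,8) = 1, so ℤ_3 × ℤ_8 ≅ ℤ_24 (CRT)

Yes, ℤ_3 × ℤ_8 ≅ ℤ_24


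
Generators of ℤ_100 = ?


g generates ℤ_n iff gcd(g,n) = 1
Prime factors of 100: 2, 5
Generators are g ∈ {1,...,99} not divisible by any of these primes.
Generators: {1, 3, 7, 9, 11, 13, 17, 19, 21, 23, 27, 29, 31, 33, 37, 39, 41, 43, 47, 49, 51, 53, 57, 59, 61, 63, 67, 69, 71, 73, 77, 79, 81, 83, 87, 89, 91, 93, 97, 99}
Number of generators = φ(100) = 40

Generators of ℤ_100 = {1, 3, 7, 9, 11, 13, 17, 19, 21, 23, 27, 29, 31, 33, 37, 39, 41, 43, 47, 49, 51, 53, 57, 59, 61, 63, 67, 69, 71, 73, 77, 79, 81, 83, 87, 89, 91, 93, 97, 99}


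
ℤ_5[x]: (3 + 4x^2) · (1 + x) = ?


Expand and collect like terms; reduce coefficients mod 5:
x^0: 3·1 = 3 ≡ 3 (mod 5)
x^1: 3·1 + 0·1 = 3 ≡ 3 (mod 5)
x^2: 0·1 + 4·1 = 4 ≡ 4 (mod 5)
x^3: 4·1 = 4 ≡ 4 (mod 5)
Result: 3 + 3x + 4x^2 + 4x^3

f · g = 3 + 3x + 4x^2 + 4x^3


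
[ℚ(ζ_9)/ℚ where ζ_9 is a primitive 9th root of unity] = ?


[ℚ(ζ_n):ℚ] = deg Φ_n(x) = φ(n). Here φ(9) = 6

[ℚ(ζ_9)/ℚ where ζ_9 is a primitive 9th root of unity] = 6


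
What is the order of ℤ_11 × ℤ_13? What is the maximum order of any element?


|ℤ_11 × ℤ_13| = 11 × 13 = 143
Max element order = lcm(11,13) = 143
Cyclic? Yes (gcd=1)

|ℤ_11×ℤ_13| = 143, max element order = 143


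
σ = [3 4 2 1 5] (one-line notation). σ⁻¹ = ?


To find σ⁻¹, swap domain and range:
σ(1) = 3 → σ⁻¹(3) = 1
σ(2) = 4 → σ⁻¹(4) = 2
σ(3) = 2 → σ⁻¹(2) = 3
σ(4) = 1 → σ⁻¹(1) = 4
σ(5) = 5 → σ⁻¹(5) = 5

σ⁻¹ = [4 3 1 2 5]


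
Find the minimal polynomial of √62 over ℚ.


√62 satisfies x² - 62 = 0, irreducible over ℚ since 62 is squarefree

Minimal polynomial: x² - 62


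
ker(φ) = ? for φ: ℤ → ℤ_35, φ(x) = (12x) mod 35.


Kernel = preimage of identity
ker(φ) = {x ∈ ℤ : 12x ≡ 0 (mod 35)}. gcd(12,35) = 1, so 12x ≡ 0 (mod 35) ⟺ x ≡ 0 (mod 35/1 = 35). Hence ker(φ) = 35ℤ

ker(φ) = 35ℤ


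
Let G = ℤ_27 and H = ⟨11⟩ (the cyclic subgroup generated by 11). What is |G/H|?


|⟨11⟩| = n / gcd(11, 27) = 27 / 1 = 27
H is normal (ℤ_27 is abelian).
|G/H| = |G| / |H| = 27 / 27 = 1

|G/H| = 1


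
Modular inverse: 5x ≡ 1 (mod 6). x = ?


Use the extended Euclidean algorithm to write 1 = 5·s + 6·t; then s mod 6 is the inverse.
Euclidean algorithm:
  5 = 0·6 + 5
  6 = 1·5 + 1
  5 = 5·1 + 0
gcd(5,6) = 1
Back-substitution gives: 5·(-1) + 6·(1) = 1
So 5⁻¹ ≡ -1 ≡ 5 (mod 6)
Check: 5 × 5 = 25 ≡ 1 (mod 6) ✓

5⁻¹ ≡ 5 (mod 6)


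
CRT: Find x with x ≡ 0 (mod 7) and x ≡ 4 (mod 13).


m₁ = 7, m₂ = 13, gcd = 1, so CRT applies. M = m₁·m₂ = 91
Let M₁ = M/m₁ = 13, M₂ = M/m₂ = 7
Find y₁ ≡ M₁⁻¹ (mod m₁): 13⁻¹ ≡ 6 (mod 7)
Find y₂ ≡ M₂⁻¹ (mod m₂): 7⁻¹ ≡ 2 (mod 13)
x = a₁·M₁·y₁ + a₂·M₂·y₂ = 0·13·6 + 4·7·2 = 56
Reduce mod 91: x ≡ 56
Check: 56 mod 7 = 0 ✓, 56 mod 13 = 4 ✓

x ≡ 56 (mod 91)


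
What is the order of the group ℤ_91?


ℤ_n has n elements.

|ℤ_91| = 91


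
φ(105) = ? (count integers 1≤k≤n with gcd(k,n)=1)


Factor n: 105 = 3 × 5 × 7
φ(n) = n · ∏(1 - 1/p) over distinct primes p | n
φ(105) = 105 · (1 - 1/3) · (1 - 1/5) · (1 - 1/7) = 48

φ(105) = 48


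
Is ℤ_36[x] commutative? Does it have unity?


ℤ_36 has zero divisors (2·18 ≡ 0), and these lift to constant zero divisors in ℤ_36[x]; so not an integral domain
Commutative: Yes
Integral domain: No
Has unity: Yes

ℤ_36[x]: Commutative=Yes, Unity=Yes


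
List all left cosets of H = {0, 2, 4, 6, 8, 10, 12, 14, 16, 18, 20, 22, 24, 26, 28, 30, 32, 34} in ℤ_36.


H = {0, 2, 4, 6, 8, 10, 12, 14, 16, 18, 20, 22, 24, 26, 28, 30, 32, 34}, |H| = 18
Number of cosets = |G|/|H| = 36/18 = 2
0 + H = {0, 2, 4, 6, 8, 10, 12, 14, 16, 18, 20, 22, 24, 26, 28, 30, 32, 34}
1 + H = {1, 3, 5, 7, 9, 11, 13, 15, 17, 19, 21, 23, 25, 27, 29, 31, 33, 35}

Cosets: 0+H={0,2,4,6,8,10,12,14,16,18,20,22,24,26,28,30,32,34}; 1+H={1,3,5,7,9,11,13,15,17,19,21,23,25,27,29,31,33,35}


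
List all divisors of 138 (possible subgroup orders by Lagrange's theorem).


Lagrange's theorem: |H| divides |G|
|G| = 138
Divisors of 138: 1, 2, 3, 6, 23, 46, 69, 138

Possible subgroup orders: {1, 2, 3, 6, 23, 46, 69, 138}


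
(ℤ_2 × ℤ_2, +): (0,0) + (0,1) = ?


Operation: componentwise addition mod (2, 2)
(0,0) + (0,1) = ((a₁+b₁) mod 2, (a₂+b₂) mod 2) with a = (0,0), b = (0,1)

(0,0) + (0,1) = (0,1)


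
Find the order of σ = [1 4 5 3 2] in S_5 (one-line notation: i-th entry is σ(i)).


Cycle decomposition: (2 4 3 5)
Cycle lengths: 4
Order = lcm(4) = 4

ord(σ) = 4


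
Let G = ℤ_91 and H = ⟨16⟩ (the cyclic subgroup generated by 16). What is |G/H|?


|⟨16⟩| = n / gcd(16, 91) = 91 / 1 = 91
H is normal (ℤ_91 is abelian).
|G/H| = |G| / |H| = 91 / 91 = 1

|G/H| = 1


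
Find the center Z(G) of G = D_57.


Z(G) = {g ∈ G | gx = xg for all x ∈ G}
For odd n, Z(D_n) = {e}: no nontrivial rotation commutes with all reflections

Z(D_57) = {e}


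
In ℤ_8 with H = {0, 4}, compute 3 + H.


3 + H = {3 + h (mod 8) : h ∈ H}
3+0=3, 3+4=7

3 + H = {3, 7}


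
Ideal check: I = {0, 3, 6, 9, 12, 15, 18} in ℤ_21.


Check ideal conditions for I = {0, 3, 6, 9, 12, 15, 18} in ℤ_21:
(1) I is an additive subgroup? Yes
(2) For r ∈ ℤ_21 and a ∈ I: r·a ∈ I? Yes

Yes, I is an ideal of ℤ_21


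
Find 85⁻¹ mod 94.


Use the extended Euclidean algorithm to write 1 = 85·s + 94·t; then s mod 94 is the inverse.
Euclidean algorithm:
  85 = 0·94 + 85
  94 = 1·85 + 9
  85 = 9·9 + 4
  9 = 2·4 + 1
  4 = 4·1 + 0
gcd(85,94) = 1
Back-substitution gives: 85·(-21) + 94·(19) = 1
So 85⁻¹ ≡ -21 ≡ 73 (mod 94)
Check: 85 × 73 = 6205 ≡ 1 (mod 94) ✓

85⁻¹ ≡ 73 (mod 94)


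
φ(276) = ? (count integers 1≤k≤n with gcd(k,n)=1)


Factor n: 276 = 2^2 × 3 × 23
φ(n) = n · ∏(1 - 1/p) over distinct primes p | n
φ(276) = 276 · (1 - 1/2) · (1 - 1/3) · (1 - 1/23) = 88

φ(276) = 88


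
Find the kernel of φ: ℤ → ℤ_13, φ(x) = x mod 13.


Kernel = preimage of identity
ker(φ) = {x ∈ ℤ : x ≡ 0 (mod 13)} = 13ℤ = {0, ±13, ±26, ...}

ker(φ) = 13ℤ


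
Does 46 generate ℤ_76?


g generates ℤ_n iff gcd(g, n) = 1
gcd(46, 76) = 2
Since gcd = 2 ≠ 1, ⟨46⟩ has order 38 < 76, so 46 is not a generator.

No, 46 does not generate ℤ_76


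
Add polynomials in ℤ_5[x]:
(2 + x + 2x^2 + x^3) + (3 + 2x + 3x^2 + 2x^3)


Add coefficients mod 5:
x^0: 2 + 3 = 0 (mod 5)
x^1: 1 + 2 = 3 (mod 5)
x^2: 2 + 3 = 0 (mod 5)
x^3: 1 + 2 = 3 (mod 5)
Result: 3x + 3x^3

f + g = 3x + 3x^3


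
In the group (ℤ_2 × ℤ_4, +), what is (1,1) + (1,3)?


Operation: componentwise addition mod (2, 4)
(1,1) + (1,3) = ((a₁+b₁) mod 2, (a₂+b₂) mod 4) with a = (1,1), b = (1,3)

(1,1) + (1,3) = (0,0)


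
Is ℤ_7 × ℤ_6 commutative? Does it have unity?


Direct product ring; commutative with unity (1,1); but (1,0)·(0,1) = (0,0) gives zero divisors, so not an integral domain
Commutative: Yes
Integral domain: No
Has unity: Yes

ℤ_7 × ℤ_6: Commutative=Yes, Unity=Yes


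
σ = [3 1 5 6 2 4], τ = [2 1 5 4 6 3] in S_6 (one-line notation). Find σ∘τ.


σ∘τ: apply τ first, then σ
1 →τ 2 →σ 1
2 →τ 1 →σ 3
3 →τ 5 →σ 2
4 →τ 4 →σ 6
5 →τ 6 →σ 4
6 →τ 3 →σ 5

σ∘τ = [1 3 2 6 4 5]


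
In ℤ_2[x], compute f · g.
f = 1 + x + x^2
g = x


Expand and collect like terms; reduce coefficients mod 2:
x^0: 1·0 = 0 ≡ 0 (mod 2)
x^1: 1·1 + 1·0 = 1 ≡ 1 (mod 2)
x^2: 1·1 + 1·0 = 1 ≡ 1 (mod 2)
x^3: 1·1 = 1 ≡ 1 (mod 2)
Result: x + x^2 + x^3

f · g = x + x^2 + x^3


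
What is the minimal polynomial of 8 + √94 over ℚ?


Let α = 8 + √94. Then α - 8 = √94, so (α - 8)² = 94, giving α² - 16α - 30 = 0. Degree 2 and α ∉ ℚ, so this is the minimal polynomial.

Minimal polynomial: x² - 16x - 30


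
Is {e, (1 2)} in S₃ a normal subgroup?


H = {e, (1 2)} in S₃
(1 3)(1 2)(1 3)⁻¹ = (2 3) ∉ {e, (1 2)}, so it is not normal

No, not a normal subgroup


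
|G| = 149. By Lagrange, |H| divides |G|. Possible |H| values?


Lagrange's theorem: |H| divides |G|
|G| = 149
Divisors of 149: 1, 149

Possible subgroup orders: {1, 149}


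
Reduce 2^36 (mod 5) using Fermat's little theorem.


Fermat's little theorem: if p is prime and gcd(a,p)=1, then a^(p-1) ≡ 1 (mod p)
p = 5 is prime, gcd(2,5) = 1
Reduce exponent: 36 mod 4 = 0
So 2^36 ≡ 2^0 (mod 5)
2^0 = 1

2^36 ≡ 1 (mod 5)


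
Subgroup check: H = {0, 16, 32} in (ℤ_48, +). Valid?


Subgroup test for H = {0, 16, 32} in (ℤ_48, +):
(1) 0 ∈ H? Yes
(2) Closure: for all a,b ∈ H, (a+b) mod 48 ∈ H? Yes
(3) Inverses: for all a ∈ H, -a mod 48 ∈ H? Yes

Yes, H is a subgroup of ℤ_48


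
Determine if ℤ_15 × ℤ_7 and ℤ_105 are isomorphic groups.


Comparing ℤ_15 × ℤ_7 and ℤ_105:
gcd(15,7) = 1, so ℤ_15 × ℤ_7 ≅ ℤ_105 (CRT)

Yes, ℤ_15 × ℤ_7 ≅ ℤ_105


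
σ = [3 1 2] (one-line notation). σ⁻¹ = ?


To find σ⁻¹, swap domain and range:
σ(1) = 3 → σ⁻¹(3) = 1
σ(2) = 1 → σ⁻¹(1) = 2
σ(3) = 2 → σ⁻¹(2) = 3

σ⁻¹ = [2 3 1]


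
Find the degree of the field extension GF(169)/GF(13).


GF(169) = GF(13^2), so the extension degree is 2

[GF(169)/GF(13)] = 2


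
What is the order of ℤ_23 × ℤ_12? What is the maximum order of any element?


|ℤ_23 × ℤ_12| = 23 × 12 = 276
Max element order = lcm(23,12) = 276
Cyclic? Yes (gcd=1)

|ℤ_23×ℤ_12| = 276, max element order = 276


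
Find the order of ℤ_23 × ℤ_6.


|A × B| = |A| · |B|
|ℤ_23 × ℤ_6| = 23 × 6 = 138

|ℤ_23 × ℤ_6| = 138


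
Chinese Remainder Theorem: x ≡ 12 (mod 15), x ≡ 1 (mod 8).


m₁ = 15, m₂ = 8, gcd = 1, so CRT applies. M = m₁·m₂ = 120
Let M₁ = M/m₁ = 8, M₂ = M/m₂ = 15
Find y₁ ≡ M₁⁻¹ (mod m₁): 8⁻¹ ≡ 2 (mod 15)
Find y₂ ≡ M₂⁻¹ (mod m₂): 15⁻¹ ≡ 7 (mod 8)
x = a₁·M₁·y₁ + a₂·M₂·y₂ = 12·8·2 + 1·15·7 = 297
Reduce mod 120: x ≡ 57
Check: 57 mod 15 = 12 ✓, 57 mod 8 = 1 ✓

x ≡ 57 (mod 120)


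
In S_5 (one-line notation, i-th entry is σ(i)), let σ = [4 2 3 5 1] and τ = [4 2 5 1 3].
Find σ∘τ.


σ∘τ: apply τ first, then σ
1 →τ 4 →σ 5
2 →τ 2 →σ 2
3 →τ 5 →σ 1
4 →τ 1 →σ 4
5 →τ 3 →σ 3

σ∘τ = [5 2 1 4 3]


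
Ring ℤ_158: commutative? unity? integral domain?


ℤ_158 is a commutative ring with unity 1; 158 = 2×79 is composite, so 2·79 ≡ 0 gives zero divisors (not an integral domain)
Commutative: Yes
Integral domain: No
Has unity: Yes

ℤ_158: Commutative=Yes, Unity=Yes


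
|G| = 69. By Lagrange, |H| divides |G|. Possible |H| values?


Lagrange's theorem: |H| divides |G|
|G| = 69
Divisors of 69: 1, 3, 23, 69

Possible subgroup orders: {1, 3, 23, 69}


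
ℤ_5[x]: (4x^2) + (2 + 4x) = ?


Add coefficients mod 5:
x^0: 0 + 2 = 2 (mod 5)
x^1: 0 + 4 = 4 (mod 5)
x^2: 4 + 0 = 4 (mod 5)
Result: 2 + 4x + 4x^2

f + g = 2 + 4x + 4x^2


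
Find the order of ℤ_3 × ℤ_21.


|A × B| = |A| · |B|
|ℤ_3 × ℤ_21| = 3 × 21 = 63

|ℤ_3 × ℤ_21| = 63


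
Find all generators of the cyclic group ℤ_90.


g generates ℤ_n iff gcd(g,n) = 1
Prime factors of 90: 2, 3, 5
Generators are g ∈ {1,...,89} not divisible by any of these primes.
Generators: {1, 7, 11, 13, 17, 19, 23, 29, 31, 37, 41, 43, 47, 49, 53, 59, 61, 67, 71, 73, 77, 79, 83, 89}
Number of generators = φ(90) = 24

Generators of ℤ_90 = {1, 7, 11, 13, 17, 19, 23, 29, 31, 37, 41, 43, 47, 49, 53, 59, 61, 67, 71, 73, 77, 79, 83, 89}


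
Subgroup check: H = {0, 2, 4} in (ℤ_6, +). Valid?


Subgroup test for H = {0, 2, 4} in (ℤ_6, +):
(1) 0 ∈ H? Yes
(2) Closure: for all a,b ∈ H, (a+b) mod 6 ∈ H? Yes
(3) Inverses: for all a ∈ H, -a mod 6 ∈ H? Yes

Yes, H is a subgroup of ℤ_6


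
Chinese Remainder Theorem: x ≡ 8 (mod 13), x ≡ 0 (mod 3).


m₁ = 13, m₂ = 3, gcd = 1, so CRT applies. M = m₁·m₂ = 39
Let M₁ = M/m₁ = 3, M₂ = M/m₂ = 13
Find y₁ ≡ M₁⁻¹ (mod m₁): 3⁻¹ ≡ 9 (mod 13)
Find y₂ ≡ M₂⁻¹ (mod m₂): 13⁻¹ ≡ 1 (mod 3)
x = a₁·M₁·y₁ + a₂·M₂·y₂ = 8·3·9 + 0·13·1 = 216
Reduce mod 39: x ≡ 21
Check: 21 mod 13 = 8 ✓, 21 mod 3 = 0 ✓

x ≡ 21 (mod 39)


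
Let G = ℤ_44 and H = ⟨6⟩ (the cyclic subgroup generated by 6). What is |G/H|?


|⟨6⟩| = n / gcd(6, 44) = 44 / 2 = 22
H is normal (ℤ_44 is abelian).
|G/H| = |G| / |H| = 44 / 22 = 2

|G/H| = 2


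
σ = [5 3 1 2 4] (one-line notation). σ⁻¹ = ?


To find σ⁻¹, swap domain and range:
σ(1) = 5 → σ⁻¹(5) = 1
σ(2) = 3 → σ⁻¹(3) = 2
σ(3) = 1 → σ⁻¹(1) = 3
σ(4) = 2 → σ⁻¹(2) = 4
σ(5) = 4 → σ⁻¹(4) = 5

σ⁻¹ = [3 4 2 5 1]


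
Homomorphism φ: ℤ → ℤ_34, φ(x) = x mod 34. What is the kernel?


Kernel = preimage of identity
ker(φ) = {x ∈ ℤ : x ≡ 0 (mod 34)} = 34ℤ = {0, ±34, ±68, ...}

ker(φ) = 34ℤ


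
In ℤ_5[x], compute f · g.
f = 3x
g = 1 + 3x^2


Expand and collect like terms; reduce coefficients mod 5:
x^0: 0·1 = 0 ≡ 0 (mod 5)
x^1: 0·0 + 3·1 = 3 ≡ 3 (mod 5)
x^2: 0·3 + 3·0 = 0 ≡ 0 (mod 5)
x^3: 3·3 = 9 ≡ 4 (mod 5)
Result: 3x + 4x^3

f · g = 3x + 4x^3


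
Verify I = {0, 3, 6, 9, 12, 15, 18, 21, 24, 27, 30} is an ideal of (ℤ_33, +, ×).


Check ideal conditions for I = {0, 3, 6, 9, 12, 15, 18, 21, 24, 27, 30} in ℤ_33:
(1) I is an additive subgroup? Yes
(2) For r ∈ ℤ_33 and a ∈ I: r·a ∈ I? Yes

Yes, I is an ideal of ℤ_33


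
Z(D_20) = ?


Z(G) = {g ∈ G | gx = xg for all x ∈ G}
For even n, Z(D_n) = {e, r^(n/2)}: the 180° rotation r^10 commutes with every reflection and rotation

Z(D_20) = {e, r^10}


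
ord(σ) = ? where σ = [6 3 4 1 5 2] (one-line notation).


Cycle decomposition: (1 6 2 3 4)
Cycle lengths: 5
Order = lcm(5) = 5

ord(σ) = 5


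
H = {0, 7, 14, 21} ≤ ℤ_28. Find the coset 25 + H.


25 + H = {25 + h (mod 28) : h ∈ H}
25+0=25, 25+7=4, 25+14=11, 25+21=18
25 + H = {4, 11, 18, 25} = 4 + H

25 + H = {4, 11, 18, 25}


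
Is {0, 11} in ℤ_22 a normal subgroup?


H = {0, 11} in ℤ_22
ℤ_22 is abelian; every subgroup of an abelian group is normal

Yes, normal subgroup


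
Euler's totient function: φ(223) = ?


Factor n: 223 = 223
φ(n) = n · ∏(1 - 1/p) over distinct primes p | n
φ(223) = 223 · (1 - 1/223) = 222

φ(223) = 222


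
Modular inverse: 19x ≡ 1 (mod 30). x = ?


Use the extended Euclidean algorithm to write 1 = 19·s + 30·t; then s mod 30 is the inverse.
Euclidean algorithm:
  19 = 0·30 + 19
  30 = 1·19 + 11
  19 = 1·11 + 8
  11 = 1·8 + 3
  8 = 2·3 + 2
  3 = 1·2 + 1
  2 = 2·1 + 0
gcd(19,30) = 1
Back-substitution gives: 19·(-11) + 30·(7) = 1
So 19⁻¹ ≡ -11 ≡ 19 (mod 30)
Check: 19 × 19 = 361 ≡ 1 (mod 30) ✓

19⁻¹ ≡ 19 (mod 30)


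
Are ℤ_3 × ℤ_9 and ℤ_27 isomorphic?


Comparing ℤ_3 × ℤ_9 and ℤ_27:
gcd(3,9) = 3 ≠ 1. Max element order in ℤ_3×ℤ_9 is lcm(3,9) = 9 < 27, so it has no element of order 27

No, ℤ_3 × ℤ_9 ≇ ℤ_27


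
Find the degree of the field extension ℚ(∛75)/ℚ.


∛75 has minimal polynomial x³ - 75 (irreducible over ℚ since 75 is not a perfect cube)

[ℚ(∛75)/ℚ] = 3


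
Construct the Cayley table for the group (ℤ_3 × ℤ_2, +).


Elements: {(0,0), (0,1), (1,0), (1,1), (2,0), (2,1)}
Operation: componentwise addition mod (3, 2)
Entry (a, b) = ((a₁+b₁) mod 3, (a₂+b₂) mod 2)

Cayley table:
      | (0,0) | (0,1) | (1,0) | (1,1) | (2,0) | (2,1)
(0,0) | (0,0) | (0,1) | (1,0) | (1,1) | (2,0) | (2,1)
(0,1) | (0,1) | (0,0) | (1,1) | (1,0) | (2,1) | (2,0)
(1,0) | (1,0) | (1,1) | (2,0) | (2,1) | (0,0) | (0,1)
(1,1) | (1,1) | (1,0) | (2,1) | (2,0) | (0,1) | (0,0)
(2,0) | (2,0) | (2,1) | (0,0) | (0,1) | (1,0) | (1,1)
(2,1) | (2,1) | (2,0) | (0,1) | (0,0) | (1,1) | (1,0)


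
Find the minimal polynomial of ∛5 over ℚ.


∛5 satisfies x³ - 5 = 0, irreducible over ℚ (no rational root; 5 is not a perfect cube)

Minimal polynomial: x³ - 5


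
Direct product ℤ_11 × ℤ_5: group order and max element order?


|ℤ_11 × ℤ_5| = 11 × 5 = 55
Max element order = lcm(11,5) = 55
Cyclic? Yes (gcd=1)

|ℤ_11×ℤ_5| = 55, max element order = 55


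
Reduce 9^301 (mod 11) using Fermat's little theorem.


Fermat's little theorem: if p is prime and gcd(a,p)=1, then a^(p-1) ≡ 1 (mod p)
p = 11 is prime, gcd(9,11) = 1
Reduce exponent: 301 mod 10 = 1
So 9^301 ≡ 9^1 (mod 11)
9^1 mod 11 = 9

9^301 ≡ 9 (mod 11)


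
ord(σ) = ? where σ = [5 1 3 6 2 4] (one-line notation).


Cycle decomposition: (1 5 2) (4 6)
Cycle lengths: 3, 2
Order = lcm(3, 2) = 6

ord(σ) = 6


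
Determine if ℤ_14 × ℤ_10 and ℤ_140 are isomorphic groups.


Comparing ℤ_14 × ℤ_10 and ℤ_140:
gcd(14,10) = 2 ≠ 1. Max element order in ℤ_14×ℤ_10 is lcm(14,10) = 70 < 140, so it has no element of order 140

No, ℤ_14 × ℤ_10 ≇ ℤ_140


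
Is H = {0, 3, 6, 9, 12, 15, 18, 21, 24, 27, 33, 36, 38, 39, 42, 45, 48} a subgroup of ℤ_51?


Subgroup test for H = {0, 3, 6, 9, 12, 15, 18, 21, 24, 27, 33, 36, 38, 39, 42, 45, 48} in (ℤ_51, +):
(1) 0 ∈ H? Yes
(2) Closure: for all a,b ∈ H, (a+b) mod 51 ∈ H? No  [counterexample: 3 + 27 = 30 ∉ H]
(3) Inverses: for all a ∈ H, -a mod 51 ∈ H? No

No, H is not a subgroup of ℤ_51


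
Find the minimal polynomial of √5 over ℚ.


√5 satisfies x² - 5 = 0, irreducible over ℚ since 5 is squarefree

Minimal polynomial: x² - 5


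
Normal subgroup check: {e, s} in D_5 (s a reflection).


H = {e, s} in D_5 (s a reflection)
r·s·r⁻¹ = sr⁻² ≠ s for n ≥ 3, so {e, s} is not closed under conjugation

No, not a normal subgroup


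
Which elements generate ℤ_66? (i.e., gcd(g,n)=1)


g generates ℤ_n iff gcd(g,n) = 1
Prime factors of 66: 2, 3, 11
Generators are g ∈ {1,...,65} not divisible by any of these primes.
Generators: {1, 5, 7, 13, 17, 19, 23, 25, 29, 31, 35, 37, 41, 43, 47, 49, 53, 59, 61, 65}
Number of generators = φ(66) = 20

Generators of ℤ_66 = {1, 5, 7, 13, 17, 19, 23, 25, 29, 31, 35, 37, 41, 43, 47, 49, 53, 59, 61, 65}


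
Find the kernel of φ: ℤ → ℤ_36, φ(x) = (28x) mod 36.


Kernel = preimage of identity
ker(φ) = {x ∈ ℤ : 28x ≡ 0 (mod 36)}. gcd(28,36) = 4, so 28x ≡ 0 (mod 36) ⟺ x ≡ 0 (mod 36/4 = 9). Hence ker(φ) = 9ℤ

ker(φ) = 9ℤ


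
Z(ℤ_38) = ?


Z(G) = {g ∈ G | gx = xg for all x ∈ G}
ℤ_38 is abelian, so Z(G) = G

Z(ℤ_38) = ℤ_38


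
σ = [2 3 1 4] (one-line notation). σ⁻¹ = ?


To find σ⁻¹, swap domain and range:
σ(1) = 2 → σ⁻¹(2) = 1
σ(2) = 3 → σ⁻¹(3) = 2
σ(3) = 1 → σ⁻¹(1) = 3
σ(4) = 4 → σ⁻¹(4) = 4

σ⁻¹ = [3 1 2 4]


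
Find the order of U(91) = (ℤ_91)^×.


U(n) is the group of units mod n; |U(n)| = φ(n)
|U(91)| = φ(91) = 72

|U(91) = (ℤ_91)^×| = 72


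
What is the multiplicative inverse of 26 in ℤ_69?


Use the extended Euclidean algorithm to write 1 = 26·s + 69·t; then s mod 69 is the inverse.
Euclidean algorithm:
  26 = 0·69 + 26
  69 = 2·26 + 17
  26 = 1·17 + 9
  17 = 1·9 + 8
  9 = 1·8 + 1
  8 = 8·1 + 0
gcd(26,69) = 1
Back-substitution gives: 26·(8) + 69·(-3) = 1
So 26⁻¹ ≡ 8 ≡ 8 (mod 69)
Check: 26 × 8 = 208 ≡ 1 (mod 69) ✓

26⁻¹ ≡ 8 (mod 69)


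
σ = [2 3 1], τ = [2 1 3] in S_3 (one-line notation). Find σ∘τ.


σ∘τ: apply τ first, then σ
1 →τ 2 →σ 3
2 →τ 1 →σ 2
3 →τ 3 →σ 1

σ∘τ = [3 2 1]


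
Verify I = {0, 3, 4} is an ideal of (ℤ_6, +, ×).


Check ideal conditions for I = {0, 3, 4} in ℤ_6:
(1) I is an additive subgroup? No
(2) For r ∈ ℤ_6 and a ∈ I: r·a ∈ I? No  [counterexample: r=2, a=4, r·a mod 6 = 2 ∉ I]

No, I is not an ideal of ℤ_6


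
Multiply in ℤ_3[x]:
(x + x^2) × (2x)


Expand and collect like terms; reduce coefficients mod 3:
x^0: 0·0 = 0 ≡ 0 (mod 3)
x^1: 0·2 + 1·0 = 0 ≡ 0 (mod 3)
x^2: 1·2 + 1·0 = 2 ≡ 2 (mod 3)
x^3: 1·2 = 2 ≡ 2 (mod 3)
Result: 2x^2 + 2x^3

f · g = 2x^2 + 2x^3


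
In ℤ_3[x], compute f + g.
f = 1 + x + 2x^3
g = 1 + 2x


Add coefficients mod 3:
x^0: 1 + 1 = 2 (mod 3)
x^1: 1 + 2 = 0 (mod 3)
x^2: 0 + 0 = 0 (mod 3)
x^3: 2 + 0 = 2 (mod 3)
Result: 2 + 2x^3

f + g = 2 + 2x^3


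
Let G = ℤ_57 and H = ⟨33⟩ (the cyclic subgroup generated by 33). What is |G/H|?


|⟨33⟩| = n / gcd(33, 57) = 57 / 3 = 19
H is normal (ℤ_57 is abelian).
|G/H| = |G| / |H| = 57 / 19 = 3

|G/H| = 3


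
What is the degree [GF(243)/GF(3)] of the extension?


GF(243) = GF(3^5), so the extension degree is 5

[GF(243)/GF(3)] = 5


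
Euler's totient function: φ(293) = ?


Factor n: 293 = 293
φ(n) = n · ∏(1 - 1/p) over distinct primes p | n
φ(293) = 293 · (1 - 1/293) = 292

φ(293) = 292


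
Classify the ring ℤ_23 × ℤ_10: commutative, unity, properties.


Direct product ring; commutative with unity (1,1); but (1,0)·(0,1) = (0,0) gives zero divisors, so not an integral domain
Commutative: Yes
Integral domain: No
Has unity: Yes

ℤ_23 × ℤ_10: Commutative=Yes, Unity=Yes


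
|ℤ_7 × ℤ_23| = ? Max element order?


|ℤ_7 × ℤ_23| = 7 × 23 = 161
Max element order = lcm(7,23) = 161
Cyclic? Yes (gcd=1)

|ℤ_7×ℤ_23| = 161, max element order = 161


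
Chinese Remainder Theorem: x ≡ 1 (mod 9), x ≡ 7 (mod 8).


m₁ = 9, m₂ = 8, gcd = 1, so CRT applies. M = m₁·m₂ = 72
Let M₁ = M/m₁ = 8, M₂ = M/m₂ = 9
Find y₁ ≡ M₁⁻¹ (mod m₁): 8⁻¹ ≡ 8 (mod 9)
Find y₂ ≡ M₂⁻¹ (mod m₂): 9⁻¹ ≡ 1 (mod 8)
x = a₁·M₁·y₁ + a₂·M₂·y₂ = 1·8·8 + 7·9·1 = 127
Reduce mod 72: x ≡ 55
Check: 55 mod 9 = 1 ✓, 55 mod 8 = 7 ✓

x ≡ 55 (mod 72)


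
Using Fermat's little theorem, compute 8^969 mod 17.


Fermat's little theorem: if p is prime and gcd(a,p)=1, then a^(p-1) ≡ 1 (mod p)
p = 17 is prime, gcd(8,17) = 1
Reduce exponent: 969 mod 16 = 9
So 8^969 ≡ 8^9 (mod 17)
8^9 mod 17 = 8

8^969 ≡ 8 (mod 17)


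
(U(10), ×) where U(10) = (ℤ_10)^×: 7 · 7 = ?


Operation: multiplication mod 10
7 · 7 = (a × b) mod 10 with a = 7, b = 7

7 · 7 = 9


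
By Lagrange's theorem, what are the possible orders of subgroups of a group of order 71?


Lagrange's theorem: |H| divides |G|
|G| = 71
Divisors of 71: 1, 71

Possible subgroup orders: {1, 71}


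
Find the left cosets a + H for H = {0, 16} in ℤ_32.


H = {0, 16}, |H| = 2
Number of cosets = |G|/|H| = 32/2 = 16
0 + H = {0, 16}
1 + H = {1, 17}
2 + H = {2, 18}
3 + H = {3, 19}
4 + H = {4, 20}
5 + H = {5, 21}
6 + H = {6, 22}
7 + H = {7, 23}
8 + H = {8, 24}
9 + H = {9, 25}
10 + H = {10, 26}
11 + H = {11, 27}
12 + H = {12, 28}
13 + H = {13, 29}
14 + H = {14, 30}
15 + H = {15, 31}

Cosets: 0+H={0,16}; 1+H={1,17}; 2+H={2,18}; 3+H={3,19}; 4+H={4,20}; 5+H={5,21}; 6+H={6,22}; 7+H={7,23}; 8+H={8,24}; 9+H={9,25}; 10+H={10,26}; 11+H={11,27}; 12+H={12,28}; 13+H={13,29}; 14+H={14,30}; 15+H={15,31}


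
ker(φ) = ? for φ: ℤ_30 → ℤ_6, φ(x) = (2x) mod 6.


Kernel = preimage of identity
ker(φ) = {x ∈ ℤ_30 : 2x ≡ 0 (mod 6)}. Since 6 | 30, φ is well-defined. The kernel is the cyclic subgroup ⟨3⟩ of ℤ_30 (order 10), i.e. {0, 3, 6, 9, 12, 15, 18, 21, 24, 27}

ker(φ) = {0, 3, 6, 9, 12, 15, 18, 21, 24, 27}


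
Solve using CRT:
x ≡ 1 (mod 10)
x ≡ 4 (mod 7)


m₁ = 10, m₂ = 7, gcd = 1, so CRT applies. M = m₁·m₂ = 70
Let M₁ = M/m₁ = 7, M₂ = M/m₂ = 10
Find y₁ ≡ M₁⁻¹ (mod m₁): 7⁻¹ ≡ 3 (mod 10)
Find y₂ ≡ M₂⁻¹ (mod m₂): 10⁻¹ ≡ 5 (mod 7)
x = a₁·M₁·y₁ + a₂·M₂·y₂ = 1·7·3 + 4·10·5 = 221
Reduce mod 70: x ≡ 11
Check: 11 mod 10 = 1 ✓, 11 mod 7 = 4 ✓

x ≡ 11 (mod 70)


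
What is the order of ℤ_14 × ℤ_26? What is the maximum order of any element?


|ℤ_14 × ℤ_26| = 14 × 26 = 364
Max element order = lcm(14,26) = 182
Cyclic? No (gcd=2)

|ℤ_14×ℤ_26| = 364, max element order = 182


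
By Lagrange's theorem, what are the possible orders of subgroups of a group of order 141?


Lagrange's theorem: |H| divides |G|
|G| = 141
Divisors of 141: 1, 3, 47, 141

Possible subgroup orders: {1, 3, 47, 141}


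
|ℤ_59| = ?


ℤ_n has n elements.

|ℤ_59| = 59


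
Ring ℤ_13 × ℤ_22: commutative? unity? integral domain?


Direct product ring; commutative with unity (1,1); but (1,0)·(0,1) = (0,0) gives zero divisors, so not an integral domain
Commutative: Yes
Integral domain: No
Has unity: Yes

ℤ_13 × ℤ_22: Commutative=Yes, Unity=Yes


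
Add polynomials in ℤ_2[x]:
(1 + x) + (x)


Add coefficients mod 2:
x^0: 1 + 0 = 1 (mod 2)
x^1: 1 + 1 = 0 (mod 2)
Result: 1

f + g = 1


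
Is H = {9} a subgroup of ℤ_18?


Subgroup test for H = {9} in (ℤ_18, +):
(1) 0 ∈ H? No
(2) Closure: for all a,b ∈ H, (a+b) mod 18 ∈ H? No  [counterexample: 9 + 9 = 0 ∉ H]
(3) Inverses: for all a ∈ H, -a mod 18 ∈ H? Yes

No, H is not a subgroup of ℤ_18


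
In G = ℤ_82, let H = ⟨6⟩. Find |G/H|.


|⟨6⟩| = n / gcd(6, 82) = 82 / 2 = 41
H is normal (ℤ_82 is abelian).
|G/H| = |G| / |H| = 82 / 41 = 2

|G/H| = 2


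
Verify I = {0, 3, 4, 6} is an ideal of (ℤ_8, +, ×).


Check ideal conditions for I = {0, 3, 4, 6} in ℤ_8:
(1) I is an additive subgroup? No
(2) For r ∈ ℤ_8 and a ∈ I: r·a ∈ I? No  [counterexample: r=3, a=3, r·a mod 8 = 1 ∉ I]

No, I is not an ideal of ℤ_8


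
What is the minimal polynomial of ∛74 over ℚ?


∛74 satisfies x³ - 74 = 0, irreducible over ℚ (no rational root; 74 is not a perfect cube)

Minimal polynomial: x³ - 74


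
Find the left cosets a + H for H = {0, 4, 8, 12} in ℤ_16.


H = {0, 4, 8, 12}, |H| = 4
Number of cosets = |G|/|H| = 16/4 = 4
0 + H = {0, 4, 8, 12}
1 + H = {1, 5, 9, 13}
2 + H = {2, 6, 10, 14}
3 + H = {3, 7, 11, 15}

Cosets: 0+H={0,4,8,12}; 1+H={1,5,9,13}; 2+H={2,6,10,14}; 3+H={3,7,11,15}


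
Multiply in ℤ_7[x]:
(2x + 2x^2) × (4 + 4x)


Expand and collect like terms; reduce coefficients mod 7:
x^0: 0·4 = 0 ≡ 0 (mod 7)
x^1: 0·4 + 2·4 = 8 ≡ 1 (mod 7)
x^2: 2·4 + 2·4 = 16 ≡ 2 (mod 7)
x^3: 2·4 = 8 ≡ 1 (mod 7)
Result: x + 2x^2 + x^3

f · g = x + 2x^2 + x^3


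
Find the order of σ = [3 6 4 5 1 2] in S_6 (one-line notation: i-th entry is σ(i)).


Cycle decomposition: (1 3 4 5) (2 6)
Cycle lengths: 4, 2
Order = lcm(4, 2) = 4

ord(σ) = 4


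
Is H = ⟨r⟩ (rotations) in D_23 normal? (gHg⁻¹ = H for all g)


H = ⟨r⟩ (rotations) in D_23
The rotation subgroup ⟨r⟩ has index 2 in D_23, so it is normal

Yes, normal subgroup


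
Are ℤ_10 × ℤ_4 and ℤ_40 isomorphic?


Comparing ℤ_10 × ℤ_4 and ℤ_40:
gcd(10,4) = 2 ≠ 1. Max element order in ℤ_10×ℤ_4 is lcm(10,4) = 20 < 40, so it has no element of order 40

No, ℤ_10 × ℤ_4 ≇ ℤ_40


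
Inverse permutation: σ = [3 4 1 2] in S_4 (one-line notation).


To find σ⁻¹, swap domain and range:
σ(1) = 3 → σ⁻¹(3) = 1
σ(2) = 4 → σ⁻¹(4) = 2
σ(3) = 1 → σ⁻¹(1) = 3
σ(4) = 2 → σ⁻¹(2) = 4

σ⁻¹ = [3 4 1 2]


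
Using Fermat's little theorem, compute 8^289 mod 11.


Fermat's little theorem: if p is prime and gcd(a,p)=1, then a^(p-1) ≡ 1 (mod p)
p = 11 is prime, gcd(8,11) = 1
Reduce exponent: 289 mod 10 = 9
So 8^289 ≡ 8^9 (mod 11)
8^9 mod 11 = 7

8^289 ≡ 7 (mod 11)


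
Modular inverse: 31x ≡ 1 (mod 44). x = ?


Use the extended Euclidean algorithm to write 1 = 31·s + 44·t; then s mod 44 is the inverse.
Euclidean algorithm:
  31 = 0·44 + 31
  44 = 1·31 + 13
  31 = 2·13 + 5
  13 = 2·5 + 3
  5 = 1·3 + 2
  3 = 1·2 + 1
  2 = 2·1 + 0
gcd(31,44) = 1
Back-substitution gives: 31·(-17) + 44·(12) = 1
So 31⁻¹ ≡ -17 ≡ 27 (mod 44)
Check: 31 × 27 = 837 ≡ 1 (mod 44) ✓

31⁻¹ ≡ 27 (mod 44)


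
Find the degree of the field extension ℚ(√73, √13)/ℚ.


[ℚ(√73,√13):ℚ] = [ℚ(√73,√13):ℚ(√73)]·[ℚ(√73):ℚ] = 2·2 = 4

[ℚ(√73, √13)/ℚ] = 4


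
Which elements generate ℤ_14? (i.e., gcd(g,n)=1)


g generates ℤ_n iff gcd(g,n) = 1
Checking each g ∈ {1,...,13}:
gcd(1,14) = 1
gcd(2,14) = 2
gcd(3,14) = 1
gcd(4,14) = 2
gcd(5,14) = 1
gcd(6,14) = 2
gcd(7,14) = 7
gcd(8,14) = 2
gcd(9,14) = 1
gcd(10,14) = 2
gcd(11,14) = 1
gcd(12,14) = 2
gcd(13,14) = 1
Generators: {1, 3, 5, 9, 11, 13}
Number of generators = φ(14) = 6

Generators of ℤ_14 = {1, 3, 5, 9, 11, 13}


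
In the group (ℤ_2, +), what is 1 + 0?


Operation: addition mod 2
1 + 0 = (a + b) mod 2 with a = 1, b = 0

1 + 0 = 1


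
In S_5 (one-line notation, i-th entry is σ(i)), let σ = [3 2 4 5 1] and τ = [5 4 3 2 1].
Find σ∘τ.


σ∘τ: apply τ first, then σ
1 →τ 5 →σ 1
2 →τ 4 →σ 5
3 →τ 3 →σ 4
4 →τ 2 →σ 2
5 →τ 1 →σ 3

σ∘τ = [1 5 4 2 3]


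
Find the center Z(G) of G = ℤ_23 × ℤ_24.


Z(G) = {g ∈ G | gx = xg for all x ∈ G}
Direct product of abelian groups is abelian, so Z(G) = G

Z(ℤ_23 × ℤ_24) = ℤ_23 × ℤ_24


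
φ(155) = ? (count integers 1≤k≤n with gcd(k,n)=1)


Factor n: 155 = 5 × 31
φ(n) = n · ∏(1 - 1/p) over distinct primes p | n
φ(155) = 155 · (1 - 1/5) · (1 - 1/31) = 120

φ(155) = 120


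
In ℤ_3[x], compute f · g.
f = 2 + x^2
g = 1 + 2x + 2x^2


Expand and collect like terms; reduce coefficients mod 3:
x^0: 2·1 = 2 ≡ 2 (mod 3)
x^1: 2·2 + 0·1 = 4 ≡ 1 (mod 3)
x^2: 2·2 + 0·2 + 1·1 = 5 ≡ 2 (mod 3)
x^3: 0·2 + 1·2 = 2 ≡ 2 (mod 3)
x^4: 1·2 = 2 ≡ 2 (mod 3)
Result: 2 + x + 2x^2 + 2x^3 + 2x^4

f · g = 2 + x + 2x^2 + 2x^3 + 2x^4


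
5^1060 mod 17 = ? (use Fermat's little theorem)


Fermat's little theorem: if p is prime and gcd(a,p)=1, then a^(p-1) ≡ 1 (mod p)
p = 17 is prime, gcd(5,17) = 1
Reduce exponent: 1060 mod 16 = 4
So 5^1060 ≡ 5^4 (mod 17)
5^4 mod 17 = 13

5^1060 ≡ 13 (mod 17)


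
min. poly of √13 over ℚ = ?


√13 satisfies x² - 13 = 0, irreducible over ℚ since 13 is squarefree

Minimal polynomial: x² - 13


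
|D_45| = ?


|D_n| = 2n (n rotations and n reflections)
|D_45| = 2×45 = 90

|D_45| = 90


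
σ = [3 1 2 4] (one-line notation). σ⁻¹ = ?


To find σ⁻¹, swap domain and range:
σ(1) = 3 → σ⁻¹(3) = 1
σ(2) = 1 → σ⁻¹(1) = 2
σ(3) = 2 → σ⁻¹(2) = 3
σ(4) = 4 → σ⁻¹(4) = 4

σ⁻¹ = [2 3 1 4]


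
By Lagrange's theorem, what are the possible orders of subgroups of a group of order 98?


Lagrange's theorem: |H| divides |G|
|G| = 98
Divisors of 98: 1, 2, 7, 14, 49, 98

Possible subgroup orders: {1, 2, 7, 14, 49, 98}


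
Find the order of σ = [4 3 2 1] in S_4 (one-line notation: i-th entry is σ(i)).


Cycle decomposition: (1 4) (2 3)
Cycle lengths: 2, 2
Order = lcm(2, 2) = 2

ord(σ) = 2


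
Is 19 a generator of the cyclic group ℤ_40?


g generates ℤ_n iff gcd(g, n) = 1
gcd(19, 40) = 1
Since gcd = 1, 19 is a generator.

Yes, 19 generates ℤ_40


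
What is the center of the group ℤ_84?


Z(G) = {g ∈ G | gx = xg for all x ∈ G}
ℤ_84 is abelian, so Z(G) = G

Z(ℤ_84) = ℤ_84


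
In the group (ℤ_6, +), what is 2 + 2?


Operation: addition mod 6
2 + 2 = (a + b) mod 6 with a = 2, b = 2

2 + 2 = 4


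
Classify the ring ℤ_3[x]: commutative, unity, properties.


ℤ_3 is a field (n prime), so ℤ_3[x] is a commutative integral domain with unity
Commutative: Yes
Integral domain: Yes
Has unity: Yes

ℤ_3[x]: Commutative=Yes, Unity=Yes


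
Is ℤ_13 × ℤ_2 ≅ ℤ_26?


Comparing ℤ_13 × ℤ_2 and ℤ_26:
gcd(13,2) = 1, so ℤ_13 × ℤ_2 ≅ ℤ_26 (CRT)

Yes, ℤ_13 × ℤ_2 ≅ ℤ_26


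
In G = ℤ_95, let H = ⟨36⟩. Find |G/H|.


|⟨36⟩| = n / gcd(36, 95) = 95 / 1 = 95
H is normal (ℤ_95 is abelian).
|G/H| = |G| / |H| = 95 / 95 = 1

|G/H| = 1


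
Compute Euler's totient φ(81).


Factor n: 81 = 3^4
φ(n) = n · ∏(1 - 1/p) over distinct primes p | n
φ(81) = 81 · (1 - 1/3) = 54

φ(81) = 54


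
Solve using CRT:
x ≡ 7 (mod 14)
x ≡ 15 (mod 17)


m₁ = 14, m₂ = 17, gcd = 1, so CRT applies. M = m₁·m₂ = 238
Let M₁ = M/m₁ = 17, M₂ = M/m₂ = 14
Find y₁ ≡ M₁⁻¹ (mod m₁): 17⁻¹ ≡ 5 (mod 14)
Find y₂ ≡ M₂⁻¹ (mod m₂): 14⁻¹ ≡ 11 (mod 17)
x = a₁·M₁·y₁ + a₂·M₂·y₂ = 7·17·5 + 15·14·11 = 2905
Reduce mod 238: x ≡ 49
Check: 49 mod 14 = 7 ✓, 49 mod 17 = 15 ✓

x ≡ 49 (mod 238)
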